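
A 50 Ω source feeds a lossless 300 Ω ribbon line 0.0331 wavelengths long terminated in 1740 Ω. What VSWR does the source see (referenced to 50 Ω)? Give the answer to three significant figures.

βl = 2π × 0.0331 = 11.9°
tan(βl) = 0.211
Z_in = Z_0·(Z_L + jZ_0·tanβl)/(Z_0 + jZ_L·tanβl) = 728 − j827 Ω
Γ_s = (Z_in − Z_s)/(Z_in + Z_s) = (678 − j827)/(778 − j827), |Γ_s| = 0.942
VSWR = (1 + |Γ_s|)/(1 − |Γ_s|)

VSWR ≈ 33.4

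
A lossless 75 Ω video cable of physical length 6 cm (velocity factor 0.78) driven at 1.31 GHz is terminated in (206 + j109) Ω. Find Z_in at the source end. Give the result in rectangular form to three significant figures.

λ = v/f = 0.78·c / 1.31 GHz = 0.179 m
βl = 2π·l/λ = 2π × 0.336 = 121°
tan(βl) = tan(121°) = -1.67
Z_in = Z_0·(Z_L + jZ_0·tanβl)/(Z_0 + jZ_L·tanβl)
     = 75·(206 − j16.2)/(257 − j344)

Z_in ≈ 23.8 + j27.1 Ω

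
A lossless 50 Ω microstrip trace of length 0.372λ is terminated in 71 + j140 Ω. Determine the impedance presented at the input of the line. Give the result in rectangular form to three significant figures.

Z_in ≈ 8.46 + j25.7 Ω

βl = 2π × 0.372 = 134°
tan(βl) = tan(134°) = -1.04
Z_in = Z_0·(Z_L + jZ_0·tanβl)/(Z_0 + jZ_L·tanβl)
     = 50·(71 + j88.1)/(195 − j73.7)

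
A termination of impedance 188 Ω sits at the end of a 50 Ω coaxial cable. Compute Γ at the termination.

Γ = (Z_L − Z_0)/(Z_L + Z_0) = (188 − 50)/(188 + 50) = 138/238

Γ = 0.58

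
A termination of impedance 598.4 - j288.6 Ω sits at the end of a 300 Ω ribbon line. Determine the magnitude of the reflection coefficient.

|Γ| ≈ 0.44

Γ = (Z_L − Z_0)/(Z_L + Z_0) = (298.4 − j288.6)/(898.4 − j288.6)
|Γ| = 415/944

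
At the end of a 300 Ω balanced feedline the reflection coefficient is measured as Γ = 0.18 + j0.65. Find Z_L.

Z_L ≈ 149 + j356 Ω

Z_L = Z_0·(1 + Γ)/(1 − Γ) = 300·(1.18 + j0.65)/(0.82 − j0.65)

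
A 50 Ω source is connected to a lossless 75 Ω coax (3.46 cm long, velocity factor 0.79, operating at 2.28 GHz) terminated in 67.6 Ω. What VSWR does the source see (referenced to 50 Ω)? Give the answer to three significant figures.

VSWR ≈ 1.6

λ = v/f = 0.79·c / 2.28 GHz = 0.104 m
βl = 2π·l/λ = 2π × 0.333 = 120°
tan(βl) = -1.74
Z_in = Z_0·(Z_L + jZ_0·tanβl)/(Z_0 + jZ_L·tanβl) = 78.7 − j7.07 Ω
Γ_s = (Z_in − Z_s)/(Z_in + Z_s) = (28.7 − j7.07)/(129 − j7.07), |Γ_s| = 0.229
VSWR = (1 + |Γ_s|)/(1 − |Γ_s|)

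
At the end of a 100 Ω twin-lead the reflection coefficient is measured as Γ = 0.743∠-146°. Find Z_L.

Z_L ≈ 16.1 − j29.8 Ω

Z_L = Z_0·(1 + Γ)/(1 − Γ) = 100·(0.384 − j0.415)/(1.62 + j0.415)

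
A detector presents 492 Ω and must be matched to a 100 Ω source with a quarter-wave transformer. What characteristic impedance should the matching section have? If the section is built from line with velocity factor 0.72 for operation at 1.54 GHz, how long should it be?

Z_qwt = √(Z_0·R_L) = √(100 × 492) = √49200
λ = 0.72·c/f = 0.14 m, so l = λ/4 = 0.0351 m

Z_qwt ≈ 222 Ω; length ≈ 3.51 cm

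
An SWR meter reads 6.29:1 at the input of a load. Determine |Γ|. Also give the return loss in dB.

|Γ| = (S − 1)/(S + 1) = (6.29 − 1)/(6.29 + 1) = 5.29/7.29
RL = −20·log₁₀|Γ| = −20·log₁₀(0.726)

|Γ| ≈ 0.726; return loss ≈ 2.79 dB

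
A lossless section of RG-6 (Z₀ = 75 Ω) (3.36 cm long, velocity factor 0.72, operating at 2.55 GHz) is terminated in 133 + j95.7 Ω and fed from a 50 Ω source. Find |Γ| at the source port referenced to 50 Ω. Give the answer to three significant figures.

|Γ| ≈ 0.478

λ = v/f = 0.72·c / 2.55 GHz = 0.0847 m
βl = 2π·l/λ = 2π × 0.397 = 143°
tan(βl) = -0.759
Z_in = Z_0·(Z_L + jZ_0·tanβl)/(Z_0 + jZ_L·tanβl) = 36.9 + j44.9 Ω
Γ_s = (Z_in − Z_s)/(Z_in + Z_s) = (-13.1 + j44.9)/(86.9 + j44.9), |Γ_s| = 0.478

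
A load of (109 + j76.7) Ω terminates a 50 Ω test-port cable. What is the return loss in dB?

RL ≈ 5.22 dB

Γ = (59 + j76.7)/(159 + j76.7), |Γ| = 0.548
RL = −20·log₁₀|Γ| = −20·log₁₀(0.548)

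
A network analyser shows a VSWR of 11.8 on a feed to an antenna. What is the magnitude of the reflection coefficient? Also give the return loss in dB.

|Γ| ≈ 0.844; return loss ≈ 1.48 dB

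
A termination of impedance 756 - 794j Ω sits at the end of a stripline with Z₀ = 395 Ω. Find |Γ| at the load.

Γ = (Z_L − Z_0)/(Z_L + Z_0) = (361 − j794)/(1151 − j794)
|Γ| = 872/1400

|Γ| ≈ 0.624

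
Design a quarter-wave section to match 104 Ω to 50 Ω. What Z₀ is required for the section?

Z_qwt ≈ 72.1 Ω

Z_qwt = √(Z_0·R_L) = √(50 × 104) = √5200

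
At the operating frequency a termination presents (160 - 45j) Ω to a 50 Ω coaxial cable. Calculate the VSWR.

VSWR ≈ 3.48

Γ = (Z_L − Z_0)/(Z_L + Z_0) = (110 − j45)/(210 − j45)
|Γ| = 119/215 = 0.553
VSWR = (1 + |Γ|)/(1 − |Γ|) = 1.55/0.447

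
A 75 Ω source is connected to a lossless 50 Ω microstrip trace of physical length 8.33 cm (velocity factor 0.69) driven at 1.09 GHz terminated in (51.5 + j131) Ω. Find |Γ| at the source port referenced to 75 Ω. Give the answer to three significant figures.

λ = v/f = 0.69·c / 1.09 GHz = 0.19 m
βl = 2π·l/λ = 2π × 0.439 = 158°
tan(βl) = -0.406
Z_in = Z_0·(Z_L + jZ_0·tanβl)/(Z_0 + jZ_L·tanβl) = 13.5 + j56.4 Ω
Γ_s = (Z_in − Z_s)/(Z_in + Z_s) = (-61.5 + j56.4)/(88.5 + j56.4), |Γ_s| = 0.795

|Γ| ≈ 0.795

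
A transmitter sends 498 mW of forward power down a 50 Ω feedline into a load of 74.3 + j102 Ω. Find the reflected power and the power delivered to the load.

|Γ| = |(24.3 + j102)/(124.3 + j102)| = 0.652
|Γ|² = 0.425
P_refl = |Γ|²·P_inc = 212 mW, P_del = (1 − |Γ|²)·P_inc = 286 mW

P_reflected ≈ 212 mW; P_delivered ≈ 286 mW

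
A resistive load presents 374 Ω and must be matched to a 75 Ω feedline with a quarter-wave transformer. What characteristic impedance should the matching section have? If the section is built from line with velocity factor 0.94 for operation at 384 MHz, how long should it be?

Z_qwt = √(Z_0·R_L) = √(75 × 374) = √28050
λ = 0.94·c/f = 0.734 m, so l = λ/4 = 0.184 m

Z_qwt ≈ 167 Ω; length ≈ 18.4 cm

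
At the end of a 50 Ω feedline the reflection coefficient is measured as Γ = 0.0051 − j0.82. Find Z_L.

Z_L = Z_0·(1 + Γ)/(1 − Γ) = 50·(1.01 − j0.82)/(0.995 + j0.82)

Z_L ≈ 9.85 − j49.3 Ω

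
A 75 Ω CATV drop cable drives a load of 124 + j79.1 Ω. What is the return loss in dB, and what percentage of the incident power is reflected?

RL ≈ 7.24 dB; 18.9% of incident power reflected

Γ = (49 + j79.1)/(199 + j79.1), |Γ| = 0.435
RL = −20·log₁₀(0.435) = 7.24 dB
P_refl/P_inc = |Γ|² = 0.189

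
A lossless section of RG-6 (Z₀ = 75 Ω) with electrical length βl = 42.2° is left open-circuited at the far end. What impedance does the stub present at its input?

Z_in ≈ −j82.7 Ω

tan(βl) = 0.907
For an open-circuited stub, Z_in = −jZ_0·cot(βl) = −jZ_0/tan(βl)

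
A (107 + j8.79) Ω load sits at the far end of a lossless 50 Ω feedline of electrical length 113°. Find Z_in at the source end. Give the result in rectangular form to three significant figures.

tan(βl) = tan(113°) = -2.36
Z_in = Z_0·(Z_L + jZ_0·tanβl)/(Z_0 + jZ_L·tanβl)
     = 50·(107 − j109)/(70.7 − j252)

Z_in ≈ 25.6 + j14.1 Ω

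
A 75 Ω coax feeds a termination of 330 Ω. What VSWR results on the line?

VSWR ≈ 4.4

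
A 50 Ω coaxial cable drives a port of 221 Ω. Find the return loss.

RL ≈ 4 dB

Γ = (221 − 50)/(221 + 50) = 0.631
RL = −20·log₁₀|Γ| = −20·log₁₀(0.631)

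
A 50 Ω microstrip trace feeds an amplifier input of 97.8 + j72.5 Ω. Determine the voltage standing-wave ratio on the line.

VSWR ≈ 3.23

Γ = (Z_L − Z_0)/(Z_L + Z_0) = (47.8 + j72.5)/(147.8 + j72.5)
|Γ| = 86.8/165 = 0.528
VSWR = (1 + |Γ|)/(1 − |Γ|) = 1.53/0.472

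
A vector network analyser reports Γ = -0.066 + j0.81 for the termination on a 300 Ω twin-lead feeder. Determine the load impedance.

Z_L ≈ 56.8 + j271 Ω

Z_L = Z_0·(1 + Γ)/(1 − Γ) = 300·(0.934 + j0.81)/(1.07 − j0.81)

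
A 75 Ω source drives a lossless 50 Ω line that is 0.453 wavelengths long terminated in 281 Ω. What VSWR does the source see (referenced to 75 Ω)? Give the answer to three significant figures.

VSWR ≈ 4.16

βl = 2π × 0.453 = 163°
tan(βl) = -0.304
Z_in = Z_0·(Z_L + jZ_0·tanβl)/(Z_0 + jZ_L·tanβl) = 78.3 + j119 Ω
Γ_s = (Z_in − Z_s)/(Z_in + Z_s) = (3.26 + j119)/(153 + j119), |Γ_s| = 0.612
VSWR = (1 + |Γ_s|)/(1 − |Γ_s|)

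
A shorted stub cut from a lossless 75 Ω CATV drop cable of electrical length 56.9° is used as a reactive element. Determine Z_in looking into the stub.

tan(βl) = 1.53
For a shorted stub, Z_in = jZ_0·tan(βl)

Z_in ≈ +j115 Ω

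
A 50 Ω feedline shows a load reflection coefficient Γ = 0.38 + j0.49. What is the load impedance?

Z_L ≈ 49.3 + j78.5 Ω

Z_L = Z_0·(1 + Γ)/(1 − Γ) = 50·(1.38 + j0.49)/(0.62 − j0.49)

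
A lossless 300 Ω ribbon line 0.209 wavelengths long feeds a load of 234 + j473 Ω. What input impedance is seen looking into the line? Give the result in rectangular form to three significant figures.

Z_in ≈ 107 − j260 Ω

βl = 2π × 0.209 = 75.2°
tan(βl) = tan(75.2°) = 3.8
Z_in = Z_0·(Z_L + jZ_0·tanβl)/(Z_0 + jZ_L·tanβl)
     = 300·(234 + j1610)/(-1500 + j888)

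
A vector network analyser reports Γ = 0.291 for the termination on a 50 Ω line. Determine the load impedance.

Z_L = Z_0·(1 + Γ)/(1 − Γ) = 50·(1.29)/(0.709)

Z_L ≈ 91 Ω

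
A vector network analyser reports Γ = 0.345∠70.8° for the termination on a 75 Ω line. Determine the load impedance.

Z_L = Z_0·(1 + Γ)/(1 − Γ) = 75·(1.11 + j0.326)/(0.887 − j0.326)

Z_L ≈ 74.1 + j54.8 Ω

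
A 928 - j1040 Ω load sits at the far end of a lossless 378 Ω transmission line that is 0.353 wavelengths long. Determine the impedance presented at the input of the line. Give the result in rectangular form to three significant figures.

Z_in ≈ 146 + j404 Ω

βl = 2π × 0.353 = 127°
tan(βl) = tan(127°) = -1.32
Z_in = Z_0·(Z_L + jZ_0·tanβl)/(Z_0 + jZ_L·tanβl)
     = 378·(928 − j1540)/(-998 − j1230)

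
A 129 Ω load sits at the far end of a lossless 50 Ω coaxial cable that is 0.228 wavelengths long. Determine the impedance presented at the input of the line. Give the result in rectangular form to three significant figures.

βl = 2π × 0.228 = 82.1°
tan(βl) = tan(82.1°) = 7.19
Z_in = Z_0·(Z_L + jZ_0·tanβl)/(Z_0 + jZ_L·tanβl)
     = 50·(129 + j359)/(50 + j927)

Z_in ≈ 19.7 − j5.89 Ω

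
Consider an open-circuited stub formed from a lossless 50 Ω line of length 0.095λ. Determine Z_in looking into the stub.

Z_in ≈ −j73.6 Ω

βl = 2π × 0.095 = 34.2°
tan(βl) = 0.68
For an open-circuited stub, Z_in = −jZ_0·cot(βl) = −jZ_0/tan(βl)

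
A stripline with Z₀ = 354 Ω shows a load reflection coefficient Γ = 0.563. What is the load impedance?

Z_L = Z_0·(1 + Γ)/(1 − Γ) = 354·(1.56)/(0.437)

Z_L ≈ 1270 Ω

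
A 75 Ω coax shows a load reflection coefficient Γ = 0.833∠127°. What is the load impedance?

Z_L = Z_0·(1 + Γ)/(1 − Γ) = 75·(0.499 + j0.665)/(1.5 − j0.665)

Z_L ≈ 8.51 + j37 Ω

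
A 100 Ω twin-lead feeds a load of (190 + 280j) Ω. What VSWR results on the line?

Γ = (Z_L − Z_0)/(Z_L + Z_0) = (90 + j280)/(290 + j280)
|Γ| = 294/403 = 0.73
VSWR = (1 + |Γ|)/(1 − |Γ|) = 1.73/0.27

VSWR ≈ 6.4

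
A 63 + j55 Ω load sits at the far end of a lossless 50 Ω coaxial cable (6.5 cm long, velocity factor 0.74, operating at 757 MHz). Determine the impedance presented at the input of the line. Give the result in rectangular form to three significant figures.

Z_in ≈ 26.7 − j28.5 Ω

λ = v/f = 0.74·c / 757 MHz = 0.293 m
βl = 2π·l/λ = 2π × 0.222 = 79.8°
tan(βl) = tan(79.8°) = 5.55
Z_in = Z_0·(Z_L + jZ_0·tanβl)/(Z_0 + jZ_L·tanβl)
     = 50·(63 + j333)/(-255 + j350)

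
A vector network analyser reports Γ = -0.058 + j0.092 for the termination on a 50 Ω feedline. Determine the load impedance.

Z_L = Z_0·(1 + Γ)/(1 − Γ) = 50·(0.942 + j0.092)/(1.06 − j0.092)

Z_L ≈ 43.8 + j8.16 Ω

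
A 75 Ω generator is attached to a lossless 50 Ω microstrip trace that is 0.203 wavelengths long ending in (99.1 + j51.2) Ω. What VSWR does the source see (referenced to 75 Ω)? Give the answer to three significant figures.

VSWR ≈ 3.43

βl = 2π × 0.203 = 73.1°
tan(βl) = 3.29
Z_in = Z_0·(Z_L + jZ_0·tanβl)/(Z_0 + jZ_L·tanβl) = 24.4 − j24.1 Ω
Γ_s = (Z_in − Z_s)/(Z_in + Z_s) = (-50.6 − j24.1)/(99.4 − j24.1), |Γ_s| = 0.549
VSWR = (1 + |Γ_s|)/(1 − |Γ_s|)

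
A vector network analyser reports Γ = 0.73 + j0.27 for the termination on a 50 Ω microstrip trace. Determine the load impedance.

Z_L ≈ 135 + j185 Ω

Z_L = Z_0·(1 + Γ)/(1 − Γ) = 50·(1.73 + j0.27)/(0.27 − j0.27)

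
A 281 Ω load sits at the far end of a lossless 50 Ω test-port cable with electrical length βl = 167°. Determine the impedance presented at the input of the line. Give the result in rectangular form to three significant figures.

Z_in ≈ 110 + j132 Ω

tan(βl) = tan(167°) = -0.231
Z_in = Z_0·(Z_L + jZ_0·tanβl)/(Z_0 + jZ_L·tanβl)
     = 50·(281 − j11.5)/(50 − j64.9)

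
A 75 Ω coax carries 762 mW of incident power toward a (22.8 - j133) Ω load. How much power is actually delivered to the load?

P_delivered ≈ 191 mW

|Γ| = |(-52.2 − j133)/(97.8 − j133)| = 0.865
|Γ|² = 0.749
P_refl = |Γ|²·P_inc = 571 mW, P_del = (1 − |Γ|²)·P_inc = 191 mW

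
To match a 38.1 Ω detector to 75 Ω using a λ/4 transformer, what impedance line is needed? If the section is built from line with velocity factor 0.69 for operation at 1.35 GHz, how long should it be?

Z_qwt = √(Z_0·R_L) = √(75 × 38.1) = √2858
λ = 0.69·c/f = 0.153 m, so l = λ/4 = 0.0383 m

Z_qwt ≈ 53.5 Ω; length ≈ 3.83 cm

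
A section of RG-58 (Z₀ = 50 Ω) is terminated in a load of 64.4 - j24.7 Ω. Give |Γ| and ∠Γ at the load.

Γ = (Z_L − Z_0)/(Z_L + Z_0) = (14.4 − j24.7)/(114.4 − j24.7)
|Γ| = 28.6/117 = 0.244

Γ ≈ 0.244 ∠ -47.6°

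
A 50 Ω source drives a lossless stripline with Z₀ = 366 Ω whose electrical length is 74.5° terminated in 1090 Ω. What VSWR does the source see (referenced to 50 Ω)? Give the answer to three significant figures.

tan(βl) = 3.61
Z_in = Z_0·(Z_L + jZ_0·tanβl)/(Z_0 + jZ_L·tanβl) = 131 − j89.3 Ω
Γ_s = (Z_in − Z_s)/(Z_in + Z_s) = (81.2 − j89.3)/(181 − j89.3), |Γ_s| = 0.597
VSWR = (1 + |Γ_s|)/(1 − |Γ_s|)

VSWR ≈ 3.97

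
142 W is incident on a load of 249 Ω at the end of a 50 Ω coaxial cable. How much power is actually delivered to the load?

P_delivered ≈ 79.1 W

Γ = (249 − 50)/(249 + 50) = 0.666
|Γ|² = 0.443
P_refl = |Γ|²·P_inc = 62.9 W, P_del = (1 − |Γ|²)·P_inc = 79.1 W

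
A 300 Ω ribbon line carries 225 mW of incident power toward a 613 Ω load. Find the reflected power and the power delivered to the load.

Γ = (613 − 300)/(613 + 300) = 0.343
|Γ|² = 0.118
P_refl = |Γ|²·P_inc = 26.4 mW, P_del = (1 − |Γ|²)·P_inc = 199 mW

P_reflected ≈ 26.4 mW; P_delivered ≈ 199 mW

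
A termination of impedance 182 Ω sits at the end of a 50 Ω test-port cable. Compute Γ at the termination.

Γ = (Z_L − Z_0)/(Z_L + Z_0) = (182 − 50)/(182 + 50) = 132/232

Γ = 0.569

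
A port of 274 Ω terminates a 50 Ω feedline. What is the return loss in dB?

RL ≈ 3.21 dB

Γ = (274 − 50)/(274 + 50) = 0.691
RL = −20·log₁₀|Γ| = −20·log₁₀(0.691)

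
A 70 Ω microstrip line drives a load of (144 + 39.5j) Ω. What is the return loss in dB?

RL ≈ 8.28 dB

Γ = (74 + j39.5)/(214 + j39.5), |Γ| = 0.385
RL = −20·log₁₀|Γ| = −20·log₁₀(0.385)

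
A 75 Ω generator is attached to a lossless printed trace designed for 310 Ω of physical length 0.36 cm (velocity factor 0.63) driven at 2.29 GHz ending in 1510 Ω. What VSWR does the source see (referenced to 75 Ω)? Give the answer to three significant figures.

λ = v/f = 0.63·c / 2.29 GHz = 0.0825 m
βl = 2π·l/λ = 2π × 0.0436 = 15.7°
tan(βl) = 0.281
Z_in = Z_0·(Z_L + jZ_0·tanβl)/(Z_0 + jZ_L·tanβl) = 567 − j689 Ω
Γ_s = (Z_in − Z_s)/(Z_in + Z_s) = (492 − j689)/(642 − j689), |Γ_s| = 0.899
VSWR = (1 + |Γ_s|)/(1 − |Γ_s|)

VSWR ≈ 18.8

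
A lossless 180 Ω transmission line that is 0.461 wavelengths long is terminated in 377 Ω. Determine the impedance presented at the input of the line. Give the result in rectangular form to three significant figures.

Z_in ≈ 314 + j120 Ω

βl = 2π × 0.461 = 166°
tan(βl) = tan(166°) = -0.25
Z_in = Z_0·(Z_L + jZ_0·tanβl)/(Z_0 + jZ_L·tanβl)
     = 180·(377 − j45)/(180 − j94.3)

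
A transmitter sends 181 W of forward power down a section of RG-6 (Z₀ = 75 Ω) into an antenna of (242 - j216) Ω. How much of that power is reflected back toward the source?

|Γ| = |(167 − j216)/(317 − j216)| = 0.712
|Γ|² = 0.507
P_refl = |Γ|²·P_inc = 91.7 W, P_del = (1 − |Γ|²)·P_inc = 89.3 W

P_reflected ≈ 91.7 W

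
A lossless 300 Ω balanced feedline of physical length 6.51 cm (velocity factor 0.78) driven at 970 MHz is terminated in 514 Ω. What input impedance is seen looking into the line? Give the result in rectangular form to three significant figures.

λ = v/f = 0.78·c / 970 MHz = 0.241 m
βl = 2π·l/λ = 2π × 0.27 = 97.1°
tan(βl) = tan(97.1°) = -7.97
Z_in = Z_0·(Z_L + jZ_0·tanβl)/(Z_0 + jZ_L·tanβl)
     = 300·(514 − j2390)/(300 − j4100)

Z_in ≈ 177 + j24.7 Ω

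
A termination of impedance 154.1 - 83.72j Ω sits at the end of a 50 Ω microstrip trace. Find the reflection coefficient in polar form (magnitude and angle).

Γ = (Z_L − Z_0)/(Z_L + Z_0) = (104.1 − j83.72)/(204.1 − j83.72)
|Γ| = 134/221 = 0.606

Γ ≈ 0.606 ∠ -16.5°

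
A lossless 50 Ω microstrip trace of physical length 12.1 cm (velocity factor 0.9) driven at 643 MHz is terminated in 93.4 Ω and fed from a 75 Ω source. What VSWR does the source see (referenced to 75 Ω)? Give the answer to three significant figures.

VSWR ≈ 2.73

λ = v/f = 0.9·c / 643 MHz = 0.42 m
βl = 2π·l/λ = 2π × 0.288 = 104°
tan(βl) = -4.09
Z_in = Z_0·(Z_L + jZ_0·tanβl)/(Z_0 + jZ_L·tanβl) = 27.9 + j8.57 Ω
Γ_s = (Z_in − Z_s)/(Z_in + Z_s) = (-47.1 + j8.57)/(103 + j8.57), |Γ_s| = 0.464
VSWR = (1 + |Γ_s|)/(1 − |Γ_s|)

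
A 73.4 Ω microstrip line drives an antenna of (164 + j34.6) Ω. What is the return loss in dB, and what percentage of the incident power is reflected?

RL ≈ 7.87 dB; 16.3% of incident power reflected

Γ = (90.6 + j34.6)/(237.4 + j34.6), |Γ| = 0.404
RL = −20·log₁₀(0.404) = 7.87 dB
P_refl/P_inc = |Γ|² = 0.163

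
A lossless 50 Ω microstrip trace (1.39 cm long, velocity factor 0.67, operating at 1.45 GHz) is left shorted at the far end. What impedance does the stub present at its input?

Z_in ≈ +j36.5 Ω

λ = v/f = 0.67·c / 1.45 GHz = 0.139 m
βl = 2π·l/λ = 2π × 0.1 = 36.1°
tan(βl) = 0.729
For a shorted stub, Z_in = jZ_0·tan(βl)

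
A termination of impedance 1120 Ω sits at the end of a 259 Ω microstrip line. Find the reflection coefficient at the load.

Γ = 0.624

Γ = (Z_L − Z_0)/(Z_L + Z_0) = (1120 − 259)/(1120 + 259) = 861/1379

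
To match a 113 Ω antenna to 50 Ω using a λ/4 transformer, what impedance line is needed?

Z_qwt = √(Z_0·R_L) = √(50 × 113) = √5650

Z_qwt ≈ 75.2 Ω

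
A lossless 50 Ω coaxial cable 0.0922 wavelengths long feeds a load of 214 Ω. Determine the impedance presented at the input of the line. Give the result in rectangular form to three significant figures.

Z_in ≈ 34.6 − j64.1 Ω

βl = 2π × 0.0922 = 33.2°
tan(βl) = tan(33.2°) = 0.654
Z_in = Z_0·(Z_L + jZ_0·tanβl)/(Z_0 + jZ_L·tanβl)
     = 50·(214 + j32.7)/(50 + j140)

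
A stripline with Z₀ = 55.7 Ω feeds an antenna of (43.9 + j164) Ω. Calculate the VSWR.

Γ = (Z_L − Z_0)/(Z_L + Z_0) = (-11.8 + j164)/(99.6 + j164)
|Γ| = 164/192 = 0.857
VSWR = (1 + |Γ|)/(1 − |Γ|) = 1.86/0.143

VSWR ≈ 13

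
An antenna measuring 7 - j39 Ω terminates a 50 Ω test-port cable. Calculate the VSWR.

VSWR ≈ 11.5

Γ = (Z_L − Z_0)/(Z_L + Z_0) = (-43 − j39)/(57 − j39)
|Γ| = 58.1/69.1 = 0.841
VSWR = (1 + |Γ|)/(1 − |Γ|) = 1.84/0.159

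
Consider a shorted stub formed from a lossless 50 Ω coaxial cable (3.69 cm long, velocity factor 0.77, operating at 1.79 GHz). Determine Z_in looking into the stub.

Z_in ≈ −j218 Ω

λ = v/f = 0.77·c / 1.79 GHz = 0.129 m
βl = 2π·l/λ = 2π × 0.286 = 103°
tan(βl) = -4.35
For a shorted stub, Z_in = jZ_0·tan(βl)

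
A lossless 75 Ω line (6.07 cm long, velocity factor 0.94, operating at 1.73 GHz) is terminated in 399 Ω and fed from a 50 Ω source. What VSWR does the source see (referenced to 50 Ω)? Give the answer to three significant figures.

VSWR ≈ 5.72

λ = v/f = 0.94·c / 1.73 GHz = 0.163 m
βl = 2π·l/λ = 2π × 0.372 = 134°
tan(βl) = -1.03
Z_in = Z_0·(Z_L + jZ_0·tanβl)/(Z_0 + jZ_L·tanβl) = 26.4 + j67.8 Ω
Γ_s = (Z_in − Z_s)/(Z_in + Z_s) = (-23.6 + j67.8)/(76.4 + j67.8), |Γ_s| = 0.702
VSWR = (1 + |Γ_s|)/(1 − |Γ_s|)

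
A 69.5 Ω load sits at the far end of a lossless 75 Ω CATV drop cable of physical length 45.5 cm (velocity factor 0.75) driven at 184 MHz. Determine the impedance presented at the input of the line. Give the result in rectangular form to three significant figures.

Z_in ≈ 75 − j5.71 Ω

λ = v/f = 0.75·c / 184 MHz = 1.22 m
βl = 2π·l/λ = 2π × 0.372 = 134°
tan(βl) = tan(134°) = -1.04
Z_in = Z_0·(Z_L + jZ_0·tanβl)/(Z_0 + jZ_L·tanβl)
     = 75·(69.5 − j77.8)/(75 − j72.1)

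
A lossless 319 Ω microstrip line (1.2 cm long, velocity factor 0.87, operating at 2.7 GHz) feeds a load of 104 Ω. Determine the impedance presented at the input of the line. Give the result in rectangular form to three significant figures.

λ = v/f = 0.87·c / 2.7 GHz = 0.0967 m
βl = 2π·l/λ = 2π × 0.124 = 44.7°
tan(βl) = tan(44.7°) = 0.989
Z_in = Z_0·(Z_L + jZ_0·tanβl)/(Z_0 + jZ_L·tanβl)
     = 319·(104 + j316)/(319 + j103)

Z_in ≈ 186 + j255 Ω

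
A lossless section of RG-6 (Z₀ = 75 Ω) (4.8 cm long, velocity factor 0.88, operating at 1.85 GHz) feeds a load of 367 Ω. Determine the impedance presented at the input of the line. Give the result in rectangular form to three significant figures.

λ = v/f = 0.88·c / 1.85 GHz = 0.143 m
βl = 2π·l/λ = 2π × 0.336 = 121°
tan(βl) = tan(121°) = -1.66
Z_in = Z_0·(Z_L + jZ_0·tanβl)/(Z_0 + jZ_L·tanβl)
     = 75·(367 − j124)/(75 − j609)

Z_in ≈ 20.6 + j42.7 Ω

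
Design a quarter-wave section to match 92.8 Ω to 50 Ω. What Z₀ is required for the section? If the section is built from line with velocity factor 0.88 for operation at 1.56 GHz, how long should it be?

Z_qwt ≈ 68.1 Ω; length ≈ 4.23 cm

Z_qwt = √(Z_0·R_L) = √(50 × 92.8) = √4640
λ = 0.88·c/f = 0.169 m, so l = λ/4 = 0.0423 m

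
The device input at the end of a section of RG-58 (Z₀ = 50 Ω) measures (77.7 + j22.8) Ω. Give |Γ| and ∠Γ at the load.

Γ = (Z_L − Z_0)/(Z_L + Z_0) = (27.7 + j22.8)/(127.7 + j22.8)
|Γ| = 35.9/130 = 0.277

Γ ≈ 0.277 ∠ 29.3°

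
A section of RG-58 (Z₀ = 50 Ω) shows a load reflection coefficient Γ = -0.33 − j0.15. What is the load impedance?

Z_L = Z_0·(1 + Γ)/(1 − Γ) = 50·(0.67 − j0.15)/(1.33 + j0.15)

Z_L ≈ 24.2 − j8.37 Ω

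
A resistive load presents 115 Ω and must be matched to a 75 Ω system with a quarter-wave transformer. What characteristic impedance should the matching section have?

Z_qwt = √(Z_0·R_L) = √(75 × 115) = √8625

Z_qwt ≈ 92.9 Ω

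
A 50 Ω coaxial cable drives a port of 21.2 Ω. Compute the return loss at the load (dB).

Γ = (21.2 − 50)/(21.2 + 50) = -0.404
RL = −20·log₁₀|Γ| = −20·log₁₀(0.404)

RL ≈ 7.86 dB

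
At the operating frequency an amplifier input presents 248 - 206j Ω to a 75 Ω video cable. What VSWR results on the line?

VSWR ≈ 5.72

Γ = (Z_L − Z_0)/(Z_L + Z_0) = (173 − j206)/(323 − j206)
|Γ| = 269/383 = 0.702
VSWR = (1 + |Γ|)/(1 − |Γ|) = 1.7/0.298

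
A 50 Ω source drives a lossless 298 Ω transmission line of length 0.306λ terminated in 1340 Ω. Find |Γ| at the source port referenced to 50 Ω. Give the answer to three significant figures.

βl = 2π × 0.306 = 110°
tan(βl) = -2.72
Z_in = Z_0·(Z_L + jZ_0·tanβl)/(Z_0 + jZ_L·tanβl) = 74.7 + j103 Ω
Γ_s = (Z_in − Z_s)/(Z_in + Z_s) = (24.7 + j103)/(125 + j103), |Γ_s| = 0.656

|Γ| ≈ 0.656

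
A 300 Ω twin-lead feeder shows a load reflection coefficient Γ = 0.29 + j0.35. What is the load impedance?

Z_L = Z_0·(1 + Γ)/(1 − Γ) = 300·(1.29 + j0.35)/(0.71 − j0.35)

Z_L ≈ 380 + j335 Ω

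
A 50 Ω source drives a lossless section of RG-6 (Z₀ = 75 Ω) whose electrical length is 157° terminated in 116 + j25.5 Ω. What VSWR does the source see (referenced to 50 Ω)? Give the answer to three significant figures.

tan(βl) = -0.424
Z_in = Z_0·(Z_L + jZ_0·tanβl)/(Z_0 + jZ_L·tanβl) = 78.7 + j39.6 Ω
Γ_s = (Z_in − Z_s)/(Z_in + Z_s) = (28.7 + j39.6)/(129 + j39.6), |Γ_s| = 0.363
VSWR = (1 + |Γ_s|)/(1 − |Γ_s|)

VSWR ≈ 2.14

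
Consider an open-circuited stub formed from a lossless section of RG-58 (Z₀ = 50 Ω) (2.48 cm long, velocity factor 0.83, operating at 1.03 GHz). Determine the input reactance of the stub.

X_in ≈ -66.5 Ω (capacitive)

λ = v/f = 0.83·c / 1.03 GHz = 0.242 m
βl = 2π·l/λ = 2π × 0.103 = 36.9°
tan(βl) = 0.752
For an open-circuited stub, Z_in = −jZ_0·cot(βl) = −jZ_0/tan(βl)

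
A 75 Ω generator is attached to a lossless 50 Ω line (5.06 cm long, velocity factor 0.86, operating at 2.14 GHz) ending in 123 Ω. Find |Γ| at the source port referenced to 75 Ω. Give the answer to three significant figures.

λ = v/f = 0.86·c / 2.14 GHz = 0.121 m
βl = 2π·l/λ = 2π × 0.42 = 151°
tan(βl) = -0.552
Z_in = Z_0·(Z_L + jZ_0·tanβl)/(Z_0 + jZ_L·tanβl) = 56.4 + j49 Ω
Γ_s = (Z_in − Z_s)/(Z_in + Z_s) = (-18.6 + j49)/(131 + j49), |Γ_s| = 0.374

|Γ| ≈ 0.374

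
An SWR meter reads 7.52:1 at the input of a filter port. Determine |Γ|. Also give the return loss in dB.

|Γ| = (S − 1)/(S + 1) = (7.52 − 1)/(7.52 + 1) = 6.52/8.52
RL = −20·log₁₀|Γ| = −20·log₁₀(0.765)

|Γ| ≈ 0.765; return loss ≈ 2.32 dB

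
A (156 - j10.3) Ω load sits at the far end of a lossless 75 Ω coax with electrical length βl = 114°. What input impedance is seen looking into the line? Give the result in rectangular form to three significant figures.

Z_in ≈ 42.3 + j27.1 Ω

tan(βl) = tan(114°) = -2.25
Z_in = Z_0·(Z_L + jZ_0·tanβl)/(Z_0 + jZ_L·tanβl)
     = 75·(156 − j179)/(51.9 − j350)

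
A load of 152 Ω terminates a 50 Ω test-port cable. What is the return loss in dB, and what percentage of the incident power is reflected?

RL ≈ 5.94 dB; 25.5% of incident power reflected

Γ = (152 − 50)/(152 + 50) = 0.505
RL = −20·log₁₀(0.505) = 5.94 dB
P_refl/P_inc = |Γ|² = 0.255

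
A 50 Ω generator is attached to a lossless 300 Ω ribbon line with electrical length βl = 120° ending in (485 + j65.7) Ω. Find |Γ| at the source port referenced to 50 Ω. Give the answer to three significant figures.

|Γ| ≈ 0.642

tan(βl) = -1.73
Z_in = Z_0·(Z_L + jZ_0·tanβl)/(Z_0 + jZ_L·tanβl) = 199 + j75.1 Ω
Γ_s = (Z_in − Z_s)/(Z_in + Z_s) = (149 + j75.1)/(249 + j75.1), |Γ_s| = 0.642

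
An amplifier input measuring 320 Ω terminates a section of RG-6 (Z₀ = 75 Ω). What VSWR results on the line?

For a purely resistive load, VSWR = R_L/Z_0 or Z_0/R_L (whichever > 1) = 320/75

VSWR ≈ 4.27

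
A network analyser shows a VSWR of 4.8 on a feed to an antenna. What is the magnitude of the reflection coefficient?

|Γ| ≈ 0.655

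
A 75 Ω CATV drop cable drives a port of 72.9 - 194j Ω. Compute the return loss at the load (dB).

RL ≈ 1.99 dB

Γ = (-2.1 − j194)/(147.9 − j194), |Γ| = 0.795
RL = −20·log₁₀|Γ| = −20·log₁₀(0.795)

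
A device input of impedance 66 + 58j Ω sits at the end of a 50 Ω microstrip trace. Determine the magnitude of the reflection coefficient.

Γ = (Z_L − Z_0)/(Z_L + Z_0) = (16 + j58)/(116 + j58)
|Γ| = 60.2/130

|Γ| ≈ 0.464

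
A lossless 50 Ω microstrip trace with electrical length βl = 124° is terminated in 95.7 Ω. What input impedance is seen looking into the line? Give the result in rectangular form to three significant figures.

tan(βl) = tan(124°) = -1.48
Z_in = Z_0·(Z_L + jZ_0·tanβl)/(Z_0 + jZ_L·tanβl)
     = 50·(95.7 − j74.1)/(50 − j142)

Z_in ≈ 33.8 + j21.8 Ω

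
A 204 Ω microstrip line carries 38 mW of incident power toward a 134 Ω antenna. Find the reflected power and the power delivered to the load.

P_reflected ≈ 1.63 mW; P_delivered ≈ 36.4 mW

Γ = (134 − 204)/(134 + 204) = -0.207
|Γ|² = 0.0429
P_refl = |Γ|²·P_inc = 1.63 mW, P_del = (1 − |Γ|²)·P_inc = 36.4 mW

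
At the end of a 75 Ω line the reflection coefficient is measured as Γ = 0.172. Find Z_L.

Z_L = Z_0·(1 + Γ)/(1 − Γ) = 75·(1.17)/(0.828)

Z_L ≈ 106 Ω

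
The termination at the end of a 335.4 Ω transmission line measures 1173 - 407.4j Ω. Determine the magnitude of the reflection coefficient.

Γ = (Z_L − Z_0)/(Z_L + Z_0) = (837.6 − j407.4)/(1508 − j407.4)
|Γ| = 931/1560

|Γ| ≈ 0.596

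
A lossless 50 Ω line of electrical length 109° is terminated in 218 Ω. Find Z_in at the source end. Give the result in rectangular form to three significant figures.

tan(βl) = tan(109°) = -2.9
Z_in = Z_0·(Z_L + jZ_0·tanβl)/(Z_0 + jZ_L·tanβl)
     = 50·(218 − j145)/(50 − j633)

Z_in ≈ 12.7 + j16.2 Ω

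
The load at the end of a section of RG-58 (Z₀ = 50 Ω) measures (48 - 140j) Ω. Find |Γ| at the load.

|Γ| ≈ 0.819

Γ = (Z_L − Z_0)/(Z_L + Z_0) = (-2 − j140)/(98 − j140)
|Γ| = 140/171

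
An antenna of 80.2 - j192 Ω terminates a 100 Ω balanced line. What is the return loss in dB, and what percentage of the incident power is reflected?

Γ = (-19.8 − j192)/(180.2 − j192), |Γ| = 0.733
RL = −20·log₁₀(0.733) = 2.7 dB
P_refl/P_inc = |Γ|² = 0.537

RL ≈ 2.7 dB; 53.7% of incident power reflected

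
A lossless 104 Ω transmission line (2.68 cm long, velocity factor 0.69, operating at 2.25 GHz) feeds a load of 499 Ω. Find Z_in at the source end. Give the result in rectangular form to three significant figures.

λ = v/f = 0.69·c / 2.25 GHz = 0.092 m
βl = 2π·l/λ = 2π × 0.291 = 105°
tan(βl) = tan(105°) = -3.77
Z_in = Z_0·(Z_L + jZ_0·tanβl)/(Z_0 + jZ_L·tanβl)
     = 104·(499 − j392)/(104 − j1880)

Z_in ≈ 23.1 + j26.3 Ω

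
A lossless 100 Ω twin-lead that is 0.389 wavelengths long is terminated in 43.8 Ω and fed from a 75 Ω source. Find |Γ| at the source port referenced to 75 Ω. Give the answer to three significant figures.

βl = 2π × 0.389 = 140°
tan(βl) = -0.838
Z_in = Z_0·(Z_L + jZ_0·tanβl)/(Z_0 + jZ_L·tanβl) = 65.7 − j59.7 Ω
Γ_s = (Z_in − Z_s)/(Z_in + Z_s) = (-9.3 − j59.7)/(141 − j59.7), |Γ_s| = 0.395

|Γ| ≈ 0.395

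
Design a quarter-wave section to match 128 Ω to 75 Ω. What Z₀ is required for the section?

Z_qwt = √(Z_0·R_L) = √(75 × 128) = √9600

Z_qwt ≈ 98 Ω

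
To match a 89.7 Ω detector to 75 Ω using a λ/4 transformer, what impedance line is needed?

Z_qwt = √(Z_0·R_L) = √(75 × 89.7) = √6728

Z_qwt ≈ 82 Ω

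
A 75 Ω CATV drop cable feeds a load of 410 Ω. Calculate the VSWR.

For a purely resistive load, VSWR = R_L/Z_0 or Z_0/R_L (whichever > 1) = 410/75

VSWR ≈ 5.47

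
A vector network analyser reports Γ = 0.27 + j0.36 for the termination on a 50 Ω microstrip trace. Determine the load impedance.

Z_L = Z_0·(1 + Γ)/(1 − Γ) = 50·(1.27 + j0.36)/(0.73 − j0.36)

Z_L ≈ 60.2 + j54.3 Ω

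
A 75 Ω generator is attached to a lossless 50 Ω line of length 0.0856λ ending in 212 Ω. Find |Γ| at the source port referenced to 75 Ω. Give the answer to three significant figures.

|Γ| ≈ 0.583

βl = 2π × 0.0856 = 30.8°
tan(βl) = 0.596
Z_in = Z_0·(Z_L + jZ_0·tanβl)/(Z_0 + jZ_L·tanβl) = 38.9 − j68.5 Ω
Γ_s = (Z_in − Z_s)/(Z_in + Z_s) = (-36.1 − j68.5)/(114 − j68.5), |Γ_s| = 0.583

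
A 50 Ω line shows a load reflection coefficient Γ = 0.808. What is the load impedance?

Z_L = Z_0·(1 + Γ)/(1 − Γ) = 50·(1.81)/(0.192)

Z_L ≈ 471 Ω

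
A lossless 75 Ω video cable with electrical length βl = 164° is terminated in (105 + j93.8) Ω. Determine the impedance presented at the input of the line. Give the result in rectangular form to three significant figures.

Z_in ≈ 56.6 + j69.9 Ω

tan(βl) = tan(164°) = -0.287
Z_in = Z_0·(Z_L + jZ_0·tanβl)/(Z_0 + jZ_L·tanβl)
     = 75·(105 + j72.3)/(102 − j30.1)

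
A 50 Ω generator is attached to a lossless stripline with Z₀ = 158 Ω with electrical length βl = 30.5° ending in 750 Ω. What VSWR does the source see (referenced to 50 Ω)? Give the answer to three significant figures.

VSWR ≈ 11.7

tan(βl) = 0.589
Z_in = Z_0·(Z_L + jZ_0·tanβl)/(Z_0 + jZ_L·tanβl) = 115 − j227 Ω
Γ_s = (Z_in − Z_s)/(Z_in + Z_s) = (64.6 − j227)/(165 − j227), |Γ_s| = 0.842
VSWR = (1 + |Γ_s|)/(1 − |Γ_s|)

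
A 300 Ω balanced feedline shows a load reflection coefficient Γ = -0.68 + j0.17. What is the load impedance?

Z_L = Z_0·(1 + Γ)/(1 − Γ) = 300·(0.32 + j0.17)/(1.68 − j0.17)

Z_L ≈ 53.5 + j35.8 Ω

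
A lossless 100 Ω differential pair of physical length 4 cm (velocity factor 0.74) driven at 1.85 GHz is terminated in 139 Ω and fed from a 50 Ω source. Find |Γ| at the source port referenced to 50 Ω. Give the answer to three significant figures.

λ = v/f = 0.74·c / 1.85 GHz = 0.12 m
βl = 2π·l/λ = 2π × 0.333 = 120°
tan(βl) = -1.73
Z_in = Z_0·(Z_L + jZ_0·tanβl)/(Z_0 + jZ_L·tanβl) = 81.8 + j23.8 Ω
Γ_s = (Z_in − Z_s)/(Z_in + Z_s) = (31.8 + j23.8)/(132 + j23.8), |Γ_s| = 0.296

|Γ| ≈ 0.296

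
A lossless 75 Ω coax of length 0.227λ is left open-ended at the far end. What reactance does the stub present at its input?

X_in ≈ -10.9 Ω (capacitive)

βl = 2π × 0.227 = 81.7°
tan(βl) = 6.87
For an open-ended stub, Z_in = −jZ_0·cot(βl) = −jZ_0/tan(βl)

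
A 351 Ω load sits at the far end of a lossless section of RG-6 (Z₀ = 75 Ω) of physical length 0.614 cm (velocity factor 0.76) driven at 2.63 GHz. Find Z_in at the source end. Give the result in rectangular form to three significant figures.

λ = v/f = 0.76·c / 2.63 GHz = 0.0867 m
βl = 2π·l/λ = 2π × 0.0708 = 25.5°
tan(βl) = tan(25.5°) = 0.477
Z_in = Z_0·(Z_L + jZ_0·tanβl)/(Z_0 + jZ_L·tanβl)
     = 75·(351 + j35.8)/(75 + j167)

Z_in ≈ 72 − j125 Ω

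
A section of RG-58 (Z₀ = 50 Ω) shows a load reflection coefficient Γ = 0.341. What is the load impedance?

Z_L = Z_0·(1 + Γ)/(1 − Γ) = 50·(1.34)/(0.659)

Z_L ≈ 102 Ω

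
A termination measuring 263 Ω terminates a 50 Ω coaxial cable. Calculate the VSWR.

Γ = (263 − 50)/(263 + 50) = 0.681
VSWR = (1 + 0.681)/(1 − 0.681)

VSWR ≈ 5.26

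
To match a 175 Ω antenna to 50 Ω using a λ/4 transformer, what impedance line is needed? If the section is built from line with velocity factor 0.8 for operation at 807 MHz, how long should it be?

Z_qwt = √(Z_0·R_L) = √(50 × 175) = √8750
λ = 0.8·c/f = 0.297 m, so l = λ/4 = 0.0743 m

Z_qwt ≈ 93.5 Ω; length ≈ 7.43 cm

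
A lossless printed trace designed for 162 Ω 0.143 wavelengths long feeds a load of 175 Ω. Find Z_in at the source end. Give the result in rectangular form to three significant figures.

Z_in ≈ 159 − j12 Ω

βl = 2π × 0.143 = 51.5°
tan(βl) = tan(51.5°) = 1.26
Z_in = Z_0·(Z_L + jZ_0·tanβl)/(Z_0 + jZ_L·tanβl)
     = 162·(175 + j204)/(162 + j220)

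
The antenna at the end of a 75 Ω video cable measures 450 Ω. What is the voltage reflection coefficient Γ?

Γ = (Z_L − Z_0)/(Z_L + Z_0) = (450 − 75)/(450 + 75) = 375/525

Γ = 0.714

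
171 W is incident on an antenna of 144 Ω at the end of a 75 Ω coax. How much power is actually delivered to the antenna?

Γ = (144 − 75)/(144 + 75) = 0.315
|Γ|² = 0.0993
P_refl = |Γ|²·P_inc = 17 W, P_del = (1 − |Γ|²)·P_inc = 154 W

P_delivered ≈ 154 W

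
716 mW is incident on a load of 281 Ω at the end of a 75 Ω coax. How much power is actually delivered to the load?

P_delivered ≈ 476 mW

Γ = (281 − 75)/(281 + 75) = 0.579
|Γ|² = 0.335
P_refl = |Γ|²·P_inc = 240 mW, P_del = (1 − |Γ|²)·P_inc = 476 mW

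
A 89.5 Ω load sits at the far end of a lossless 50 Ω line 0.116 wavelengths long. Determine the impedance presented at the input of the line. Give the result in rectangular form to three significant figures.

βl = 2π × 0.116 = 41.8°
tan(βl) = tan(41.8°) = 0.893
Z_in = Z_0·(Z_L + jZ_0·tanβl)/(Z_0 + jZ_L·tanβl)
     = 50·(89.5 + j44.6)/(50 + j79.9)

Z_in ≈ 45.3 − j27.7 Ω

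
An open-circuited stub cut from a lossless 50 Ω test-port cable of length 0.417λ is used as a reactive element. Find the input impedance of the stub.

βl = 2π × 0.417 = 150°
tan(βl) = -0.575
For an open-circuited stub, Z_in = −jZ_0·cot(βl) = −jZ_0/tan(βl)

Z_in ≈ +j87 Ω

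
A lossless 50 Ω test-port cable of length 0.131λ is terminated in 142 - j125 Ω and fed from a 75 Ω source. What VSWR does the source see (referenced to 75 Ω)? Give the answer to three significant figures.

VSWR ≈ 6.57

βl = 2π × 0.131 = 47.2°
tan(βl) = 1.08
Z_in = Z_0·(Z_L + jZ_0·tanβl)/(Z_0 + jZ_L·tanβl) = 13.3 − j30.3 Ω
Γ_s = (Z_in − Z_s)/(Z_in + Z_s) = (-61.7 − j30.3)/(88.3 − j30.3), |Γ_s| = 0.736
VSWR = (1 + |Γ_s|)/(1 − |Γ_s|)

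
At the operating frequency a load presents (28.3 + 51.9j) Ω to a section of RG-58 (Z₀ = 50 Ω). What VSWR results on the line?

VSWR ≈ 3.99

Γ = (Z_L − Z_0)/(Z_L + Z_0) = (-21.7 + j51.9)/(78.3 + j51.9)
|Γ| = 56.3/93.9 = 0.599
VSWR = (1 + |Γ|)/(1 − |Γ|) = 1.6/0.401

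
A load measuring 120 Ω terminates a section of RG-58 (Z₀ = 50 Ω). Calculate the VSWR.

VSWR ≈ 2.4

Γ = (120 − 50)/(120 + 50) = 0.412
VSWR = (1 + 0.412)/(1 − 0.412)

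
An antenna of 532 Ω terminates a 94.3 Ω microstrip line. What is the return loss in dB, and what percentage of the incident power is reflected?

RL ≈ 3.11 dB; 48.8% of incident power reflected

Γ = (532 − 94.3)/(532 + 94.3) = 0.699
RL = −20·log₁₀(0.699) = 3.11 dB
P_refl/P_inc = |Γ|² = 0.488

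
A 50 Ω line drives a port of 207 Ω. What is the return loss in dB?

Γ = (207 − 50)/(207 + 50) = 0.611
RL = −20·log₁₀|Γ| = −20·log₁₀(0.611)

RL ≈ 4.28 dB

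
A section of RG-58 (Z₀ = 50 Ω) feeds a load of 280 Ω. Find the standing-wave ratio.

VSWR ≈ 5.6

Γ = (280 − 50)/(280 + 50) = 0.697
VSWR = (1 + 0.697)/(1 − 0.697)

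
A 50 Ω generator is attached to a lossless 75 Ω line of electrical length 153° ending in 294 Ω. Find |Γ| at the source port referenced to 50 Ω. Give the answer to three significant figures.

|Γ| ≈ 0.679

tan(βl) = -0.51
Z_in = Z_0·(Z_L + jZ_0·tanβl)/(Z_0 + jZ_L·tanβl) = 74.2 + j110 Ω
Γ_s = (Z_in − Z_s)/(Z_in + Z_s) = (24.2 + j110)/(124 + j110), |Γ_s| = 0.679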